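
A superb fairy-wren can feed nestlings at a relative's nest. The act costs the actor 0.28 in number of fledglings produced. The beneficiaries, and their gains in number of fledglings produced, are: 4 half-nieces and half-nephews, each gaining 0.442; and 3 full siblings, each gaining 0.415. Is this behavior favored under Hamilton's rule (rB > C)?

Hamilton's rule: the trait is favored when the sum of r·B over every recipient exceeds the actor's cost C.
r to a half-niece or half-nephew = 0.125 (half-aunt/uncle↔niece/nephew: one path of length 3: r = (1/2)^3 = 1/8).
r to a full sibling = 1/2 (full sibs share both parents — two paths of length 2: r = 2·(1/2)^2 = 1/2).
Summing one r·B term per recipient: 4·0.125·0.442 + 3·0.5·0.415 = 0.8435.
0.8435 > 0.28: the indirect benefit exceeds the cost.

Yes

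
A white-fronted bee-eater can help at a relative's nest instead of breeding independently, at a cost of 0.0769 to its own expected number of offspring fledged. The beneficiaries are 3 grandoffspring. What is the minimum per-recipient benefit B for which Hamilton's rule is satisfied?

0.1025

r to a grandoffspring = 0.25 (two parent–offspring links: r = (1/2)^2 = 1/4).
Hamilton's rule with n recipients of equal r: n·r·B > C, so B > C/(n·r) = 0.0769/(3·0.25) = 0.1025.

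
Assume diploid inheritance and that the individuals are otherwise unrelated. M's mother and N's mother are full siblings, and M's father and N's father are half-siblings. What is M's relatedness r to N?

Relatedness sums over independent paths through distinct common ancestors.
M and N are related in two ways: first cousins through their mothers (r = 1/8) and half first cousins through their fathers (r = 1/16).
r = 1/8 + 1/16 = 3/16 = 0.1875.

0.1875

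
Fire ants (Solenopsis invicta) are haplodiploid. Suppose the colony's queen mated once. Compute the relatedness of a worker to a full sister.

Haplodiploid full sisters inherit their father's entire haploid genome identically (contributing 1/2) and on average half of their mother's contribution (1/2 · 1/2 = 1/4); r = 1/2 + 1/4 = 3/4.

0.75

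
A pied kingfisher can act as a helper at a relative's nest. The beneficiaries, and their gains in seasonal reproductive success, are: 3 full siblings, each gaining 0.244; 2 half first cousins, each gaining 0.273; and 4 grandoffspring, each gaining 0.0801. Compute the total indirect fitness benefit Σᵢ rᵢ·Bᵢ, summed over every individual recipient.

r to a full sibling = 1/2 (full sibs share both parents — two paths of length 2: r = 2·(1/2)^2 = 1/2).
r to a half first cousin = 1/16 (half first cousins share one grandparent — one path of length 4: r = (1/2)^4 = 1/16).
r to a grandoffspring = 0.25 (two parent–offspring links: r = (1/2)^2 = 1/4).
Summing one r·B term per recipient: 3·0.5·0.244 + 2·0.0625·0.273 + 4·0.25·0.0801 = 0.480225.

0.480225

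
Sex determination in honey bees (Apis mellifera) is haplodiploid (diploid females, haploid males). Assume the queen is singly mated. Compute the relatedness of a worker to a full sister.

Haplodiploid full sisters inherit their father's entire haploid genome identically (contributing 1/2) and on average half of their mother's contribution (1/2 · 1/2 = 1/4); r = 1/2 + 1/4 = 3/4.

0.75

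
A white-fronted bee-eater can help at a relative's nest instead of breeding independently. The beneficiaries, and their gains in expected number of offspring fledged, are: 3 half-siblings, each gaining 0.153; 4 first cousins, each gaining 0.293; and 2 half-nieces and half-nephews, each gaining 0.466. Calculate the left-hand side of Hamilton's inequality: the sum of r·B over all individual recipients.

0.37775

r to a half-sibling = 0.25 (half-sibs share one parent — one path of length 2: r = (1/2)^2 = 1/4).
r to a first cousin = 1/8 (first cousins share one grandparent pair — two paths of length 4: r = 2·(1/2)^4 = 1/8).
r to a half-niece or half-nephew = 1/8 (half-aunt/uncle↔niece/nephew: one path of length 3: r = (1/2)^3 = 1/8).
Summing one r·B term per recipient: 3·0.25·0.153 + 4·0.125·0.293 + 2·0.125·0.466 = 0.37775.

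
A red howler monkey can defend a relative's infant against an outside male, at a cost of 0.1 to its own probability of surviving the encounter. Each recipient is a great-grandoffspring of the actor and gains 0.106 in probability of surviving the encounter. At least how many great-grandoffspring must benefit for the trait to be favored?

8

r to a great-grandoffspring = 1/8 (three parent–offspring links: r = (1/2)^3 = 1/8).
Hamilton's rule: n·r·B > C  ⇒  n > C/(r·B) = 0.1/(0.125·0.106) = 7.547.
The smallest integer exceeding 7.547 is 8.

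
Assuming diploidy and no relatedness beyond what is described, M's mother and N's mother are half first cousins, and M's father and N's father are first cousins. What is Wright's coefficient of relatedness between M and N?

0.046875

Independent pedigree routes through distinct common ancestors add.
M and N are related in two ways: half second cousins through their mothers (r = 1/64) and second cousins through their fathers (r = 1/32).
r = 1/64 + 1/32 = 0.046875.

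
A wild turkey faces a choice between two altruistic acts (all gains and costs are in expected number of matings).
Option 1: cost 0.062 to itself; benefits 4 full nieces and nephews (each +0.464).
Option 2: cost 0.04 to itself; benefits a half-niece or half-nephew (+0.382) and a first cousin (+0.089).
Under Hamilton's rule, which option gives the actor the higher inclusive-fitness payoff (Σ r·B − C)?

Option 1: r to a full niece or nephew = 0.25.
Option 1: Σ r·B − C = (4·0.25·0.464) − 0.062 = 0.402.
Option 2: r to a half-niece or half-nephew = 0.125.
Option 2: r to a first cousin = 0.125.
Option 2: Σ r·B − C = (1·0.125·0.382 + 1·0.125·0.089) − 0.04 = 0.018875.
Option 1 has the higher net inclusive-fitness payoff.

Option 1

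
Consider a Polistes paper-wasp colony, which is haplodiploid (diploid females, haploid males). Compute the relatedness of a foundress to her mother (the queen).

0.5

One meiotic link between diploid queen and diploid daughter: r = 1/2.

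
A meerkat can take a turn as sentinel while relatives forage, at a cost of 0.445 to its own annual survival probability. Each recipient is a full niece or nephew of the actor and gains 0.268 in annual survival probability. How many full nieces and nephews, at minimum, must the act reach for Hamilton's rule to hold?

7

r to a full niece or nephew = 1/4 (full aunt/uncle↔niece/nephew: two paths of length 3 through the shared grandparent pair: r = 2·(1/2)^3 = 1/4).
Hamilton's rule: n·r·B > C  ⇒  n > C/(r·B) = 0.445/(0.25·0.268) = 6.642.
The smallest integer exceeding 6.642 is 7.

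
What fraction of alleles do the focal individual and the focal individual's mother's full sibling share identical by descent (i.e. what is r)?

Each parent–offspring link contributes a factor of 1/2, and independent paths through distinct common ancestors add.
Full aunt/uncle↔niece/nephew: two paths of length 3 through the shared grandparent pair: r = 2·(1/2)^3 = 1/4.

0.25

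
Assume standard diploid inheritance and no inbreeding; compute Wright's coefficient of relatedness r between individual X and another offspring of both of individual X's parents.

0.5

Each parent–offspring link contributes a factor of 1/2, and independent paths through distinct common ancestors add.
Full sibs share both parents — two paths of length 2: r = 2·(1/2)^2 = 1/2.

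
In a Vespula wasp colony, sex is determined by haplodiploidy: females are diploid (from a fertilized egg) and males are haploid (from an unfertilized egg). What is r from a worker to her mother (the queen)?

0.5

One meiotic link between diploid queen and diploid daughter: r = 1/2.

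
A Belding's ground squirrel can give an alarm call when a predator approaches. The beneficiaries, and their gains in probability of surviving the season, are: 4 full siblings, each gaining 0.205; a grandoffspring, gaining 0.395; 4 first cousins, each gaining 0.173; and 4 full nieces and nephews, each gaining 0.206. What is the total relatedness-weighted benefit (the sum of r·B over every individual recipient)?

0.80125

r to a full sibling = 1/2 (full sibs share both parents — two paths of length 2: r = 2·(1/2)^2 = 1/2).
r to a grandoffspring = 1/4 (two parent–offspring links: r = (1/2)^2 = 1/4).
r to a first cousin = 1/8 (first cousins share one grandparent pair — two paths of length 4: r = 2·(1/2)^4 = 1/8).
r to a full niece or nephew = 0.25 (full aunt/uncle↔niece/nephew: two paths of length 3 through the shared grandparent pair: r = 2·(1/2)^3 = 1/4).
Summing one r·B term per recipient: 4·0.5·0.205 + 1·0.25·0.395 + 4·0.125·0.173 + 4·0.25·0.206 = 0.80125.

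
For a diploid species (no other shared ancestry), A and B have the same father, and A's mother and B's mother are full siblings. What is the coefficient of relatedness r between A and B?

0.375

Relatedness sums over independent paths through distinct common ancestors.
A and B are related in two ways: half-sibs through their shared father (r = 1/4) and first cousins through their mothers (r = 1/8).
r = 1/4 + 1/8 = 0.375.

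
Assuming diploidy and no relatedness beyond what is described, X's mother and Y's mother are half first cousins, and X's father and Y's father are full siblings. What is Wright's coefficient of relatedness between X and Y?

Relatedness sums over independent paths through distinct common ancestors.
X and Y are related in two ways: half second cousins through their mothers (r = 1/64) and first cousins through their fathers (r = 1/8).
r = 1/64 + 1/8 = 9/64 = 0.140625.

0.140625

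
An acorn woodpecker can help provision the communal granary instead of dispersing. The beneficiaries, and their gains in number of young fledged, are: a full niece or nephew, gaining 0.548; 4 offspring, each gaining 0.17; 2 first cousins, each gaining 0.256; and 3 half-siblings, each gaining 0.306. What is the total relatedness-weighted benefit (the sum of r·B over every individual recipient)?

0.7705

r to a full niece or nephew = 1/4 (full aunt/uncle↔niece/nephew: two paths of length 3 through the shared grandparent pair: r = 2·(1/2)^3 = 1/4).
r to an offspring = 0.5 (one parent–offspring link: r = (1/2)^1 = 1/2).
r to a first cousin = 0.125 (first cousins share one grandparent pair — two paths of length 4: r = 2·(1/2)^4 = 1/8).
r to a half-sibling = 1/4 (half-sibs share one parent — one path of length 2: r = (1/2)^2 = 1/4).
Summing one r·B term per recipient: 1·0.25·0.548 + 4·0.5·0.17 + 2·0.125·0.256 + 3·0.25·0.306 = 0.7705.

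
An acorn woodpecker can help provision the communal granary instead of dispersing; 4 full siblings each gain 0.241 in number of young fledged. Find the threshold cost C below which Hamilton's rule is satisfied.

0.482

r to a full sibling = 1/2 (full sibs share both parents — two paths of length 2: r = 2·(1/2)^2 = 1/2).
Hamilton's rule: n·r·B > C, so the trait is favored while C < n·r·B = 4·0.5·0.241 = 0.482.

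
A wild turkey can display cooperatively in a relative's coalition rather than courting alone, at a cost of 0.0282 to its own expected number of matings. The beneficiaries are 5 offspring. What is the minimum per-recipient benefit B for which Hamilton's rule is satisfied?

r to an offspring = 1/2 (one parent–offspring link: r = (1/2)^1 = 1/2).
Hamilton's rule with n recipients of equal r: n·r·B > C, so B > C/(n·r) = 0.0282/(5·0.5) = 0.0113.

0.0113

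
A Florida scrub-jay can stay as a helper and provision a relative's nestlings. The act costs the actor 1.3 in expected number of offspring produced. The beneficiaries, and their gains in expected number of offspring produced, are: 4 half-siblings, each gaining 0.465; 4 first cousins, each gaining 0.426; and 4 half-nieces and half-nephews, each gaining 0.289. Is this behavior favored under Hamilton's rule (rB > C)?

No

Hamilton's rule: the trait is favored when the sum of r·B over every recipient exceeds the actor's cost C.
r to a half-sibling = 0.25 (half-sibs share one parent — one path of length 2: r = (1/2)^2 = 1/4).
r to a first cousin = 0.125 (first cousins share one grandparent pair — two paths of length 4: r = 2·(1/2)^4 = 1/8).
r to a half-niece or half-nephew = 1/8 (half-aunt/uncle↔niece/nephew: one path of length 3: r = (1/2)^3 = 1/8).
Summing one r·B term per recipient: 4·0.25·0.465 + 4·0.125·0.426 + 4·0.125·0.289 = 0.8225.
0.8225 < 1.3: the indirect benefit is less than the cost.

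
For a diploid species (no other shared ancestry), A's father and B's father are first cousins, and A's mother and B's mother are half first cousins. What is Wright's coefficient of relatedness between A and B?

Independent pedigree routes through distinct common ancestors add.
A and B are related in two ways: second cousins through their fathers (r = 1/32) and half second cousins through their mothers (r = 1/64).
r = 1/32 + 1/64 = 3/64 = 0.046875.

0.046875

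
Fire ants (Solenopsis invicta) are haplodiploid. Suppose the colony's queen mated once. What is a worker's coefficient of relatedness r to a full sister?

0.75

Haplodiploid full sisters inherit their father's entire haploid genome identically (contributing 1/2) and on average half of their mother's contribution (1/2 · 1/2 = 1/4); r = 1/2 + 1/4 = 3/4.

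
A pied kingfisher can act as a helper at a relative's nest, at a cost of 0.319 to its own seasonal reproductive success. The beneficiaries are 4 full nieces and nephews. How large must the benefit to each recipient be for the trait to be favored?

0.319

r to a full niece or nephew = 1/4 (full aunt/uncle↔niece/nephew: two paths of length 3 through the shared grandparent pair: r = 2·(1/2)^3 = 1/4).
Hamilton's rule with n recipients of equal r: n·r·B > C, so B > C/(n·r) = 0.319/(4·0.25) = 0.319.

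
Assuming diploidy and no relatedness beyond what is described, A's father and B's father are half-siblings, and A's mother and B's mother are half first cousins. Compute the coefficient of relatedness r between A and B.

Independent pedigree routes through distinct common ancestors add.
A and B are related in two ways: half first cousins through their fathers (r = 1/16) and half second cousins through their mothers (r = 1/64).
r = 1/16 + 1/64 = 0.078125.

0.078125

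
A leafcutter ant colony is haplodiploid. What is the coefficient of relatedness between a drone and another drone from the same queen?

0.5

Haploid brothers each carry a random half of the queen's diploid genome, so on average they share half: r = 1/2.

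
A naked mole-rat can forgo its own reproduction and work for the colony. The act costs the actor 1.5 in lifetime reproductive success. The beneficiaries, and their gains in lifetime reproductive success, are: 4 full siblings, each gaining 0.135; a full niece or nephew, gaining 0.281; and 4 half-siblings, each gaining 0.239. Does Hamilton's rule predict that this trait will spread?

Hamilton's rule: the trait is favored when the sum of r·B over every recipient exceeds the actor's cost C.
r to a full sibling = 1/2 (full sibs share both parents — two paths of length 2: r = 2·(1/2)^2 = 1/2).
r to a full niece or nephew = 0.25 (full aunt/uncle↔niece/nephew: two paths of length 3 through the shared grandparent pair: r = 2·(1/2)^3 = 1/4).
r to a half-sibling = 0.25 (half-sibs share one parent — one path of length 2: r = (1/2)^2 = 1/4).
Summing one r·B term per recipient: 4·0.5·0.135 + 1·0.25·0.281 + 4·0.25·0.239 = 0.57925.
0.57925 < 1.5: the indirect benefit is less than the cost.

No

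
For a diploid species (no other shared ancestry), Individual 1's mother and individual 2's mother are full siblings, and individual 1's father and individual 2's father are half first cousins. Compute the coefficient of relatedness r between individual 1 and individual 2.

Wright's path rule: contributions from independent ancestry routes add.
Individual 1 and individual 2 are related in two ways: first cousins through their mothers (r = 1/8) and half second cousins through their fathers (r = 1/64).
r = 1/8 + 1/64 = 9/64 = 0.140625.

0.140625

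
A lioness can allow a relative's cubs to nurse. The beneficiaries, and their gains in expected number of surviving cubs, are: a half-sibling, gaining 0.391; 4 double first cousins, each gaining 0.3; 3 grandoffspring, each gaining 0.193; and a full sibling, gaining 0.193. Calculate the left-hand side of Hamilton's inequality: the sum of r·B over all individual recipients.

0.639

r to a half-sibling = 0.25 (half-sibs share one parent — one path of length 2: r = (1/2)^2 = 1/4).
r to a double first cousin = 1/4 (double first cousins share both grandparent pairs — four paths of length 4: r = 4·(1/2)^4 = 1/4).
r to a grandoffspring = 0.25 (two parent–offspring links: r = (1/2)^2 = 1/4).
r to a full sibling = 0.5 (full sibs share both parents — two paths of length 2: r = 2·(1/2)^2 = 1/2).
Summing one r·B term per recipient: 1·0.25·0.391 + 4·0.25·0.3 + 3·0.25·0.193 + 1·0.5·0.193 = 0.639.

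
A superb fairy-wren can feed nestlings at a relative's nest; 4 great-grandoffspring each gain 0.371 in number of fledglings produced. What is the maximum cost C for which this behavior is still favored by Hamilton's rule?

r to a great-grandoffspring = 1/8 (three parent–offspring links: r = (1/2)^3 = 1/8).
Hamilton's rule: n·r·B > C, so the trait is favored while C < n·r·B = 4·0.125·0.371 = 0.1855.

0.1855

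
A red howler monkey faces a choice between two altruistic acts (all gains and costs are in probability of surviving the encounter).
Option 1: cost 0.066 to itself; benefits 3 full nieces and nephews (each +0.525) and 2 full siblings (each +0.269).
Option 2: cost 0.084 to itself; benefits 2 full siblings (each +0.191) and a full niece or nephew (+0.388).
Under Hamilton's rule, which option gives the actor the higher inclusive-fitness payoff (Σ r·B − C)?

Option 1: r to a full niece or nephew = 0.25.
Option 1: r to a full sibling = 0.5.
Option 1: Σ r·B − C = (3·0.25·0.525 + 2·0.5·0.269) − 0.066 = 0.59675.
Option 2: r to a full sibling = 0.5.
Option 2: r to a full niece or nephew = 0.25.
Option 2: Σ r·B − C = (2·0.5·0.191 + 1·0.25·0.388) − 0.084 = 0.204.
Option 1 has the higher net inclusive-fitness payoff.

Option 1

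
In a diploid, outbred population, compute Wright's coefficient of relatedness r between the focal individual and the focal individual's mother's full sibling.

Each parent–offspring link contributes a factor of 1/2, and independent paths through distinct common ancestors add.
Full aunt/uncle↔niece/nephew: two paths of length 3 through the shared grandparent pair: r = 2·(1/2)^3 = 1/4.

0.25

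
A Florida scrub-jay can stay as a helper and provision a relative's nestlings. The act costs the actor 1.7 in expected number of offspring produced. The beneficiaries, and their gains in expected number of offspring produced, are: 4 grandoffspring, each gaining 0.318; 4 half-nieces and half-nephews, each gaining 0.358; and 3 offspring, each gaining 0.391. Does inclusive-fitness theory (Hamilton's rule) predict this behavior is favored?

Hamilton's rule: the trait is favored when the sum of r·B over every recipient exceeds the actor's cost C.
r to a grandoffspring = 0.25 (two parent–offspring links: r = (1/2)^2 = 1/4).
r to a half-niece or half-nephew = 1/8 (half-aunt/uncle↔niece/nephew: one path of length 3: r = (1/2)^3 = 1/8).
r to an offspring = 1/2 (one parent–offspring link: r = (1/2)^1 = 1/2).
Summing one r·B term per recipient: 4·0.25·0.318 + 4·0.125·0.358 + 3·0.5·0.391 = 1.0835.
1.0835 < 1.7: the indirect benefit is less than the cost.

No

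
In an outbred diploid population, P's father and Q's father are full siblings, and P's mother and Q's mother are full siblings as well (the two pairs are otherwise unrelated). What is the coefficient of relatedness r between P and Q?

With two independent routes of shared ancestry, r is the sum of the two contributions.
P and Q are related in two ways: first cousins through their fathers (r = 1/8) and first cousins through their mothers (r = 1/8) — i.e. double first cousins.
r = 1/8 + 1/8 = 1/4 = 0.25.

0.25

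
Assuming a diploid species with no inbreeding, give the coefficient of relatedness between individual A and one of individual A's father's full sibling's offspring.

0.125

Each parent–offspring link contributes a factor of 1/2, and independent paths through distinct common ancestors add.
First cousins share one grandparent pair — two paths of length 4: r = 2·(1/2)^4 = 1/8.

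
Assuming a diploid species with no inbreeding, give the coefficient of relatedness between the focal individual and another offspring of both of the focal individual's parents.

0.5

Each parent–offspring link contributes a factor of 1/2, and independent paths through distinct common ancestors add.
Full sibs share both parents — two paths of length 2: r = 2·(1/2)^2 = 1/2.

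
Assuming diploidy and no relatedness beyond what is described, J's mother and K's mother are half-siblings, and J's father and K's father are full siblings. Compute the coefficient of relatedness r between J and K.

0.1875

Wright's path rule: contributions from independent ancestry routes add.
J and K are related in two ways: half first cousins through their mothers (r = 1/16) and first cousins through their fathers (r = 1/8).
r = 1/16 + 1/8 = 0.1875.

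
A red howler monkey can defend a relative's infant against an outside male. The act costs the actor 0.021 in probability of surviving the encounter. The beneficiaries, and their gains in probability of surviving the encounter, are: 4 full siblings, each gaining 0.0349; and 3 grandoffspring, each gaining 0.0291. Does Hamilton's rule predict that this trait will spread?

Yes

Hamilton's rule: the trait is favored when the sum of r·B over every recipient exceeds the actor's cost C.
r to a full sibling = 1/2 (full sibs share both parents — two paths of length 2: r = 2·(1/2)^2 = 1/2).
r to a grandoffspring = 1/4 (two parent–offspring links: r = (1/2)^2 = 1/4).
Summing one r·B term per recipient: 4·0.5·0.0349 + 3·0.25·0.0291 = 0.091625.
0.091625 > 0.021: the indirect benefit exceeds the cost.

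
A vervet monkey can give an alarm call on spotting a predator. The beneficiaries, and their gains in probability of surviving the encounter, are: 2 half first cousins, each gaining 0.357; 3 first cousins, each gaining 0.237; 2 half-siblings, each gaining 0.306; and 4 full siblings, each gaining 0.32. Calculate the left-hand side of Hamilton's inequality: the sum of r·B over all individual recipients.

0.9265

r to a half first cousin = 1/16 (half first cousins share one grandparent — one path of length 4: r = (1/2)^4 = 1/16).
r to a first cousin = 1/8 (first cousins share one grandparent pair — two paths of length 4: r = 2·(1/2)^4 = 1/8).
r to a half-sibling = 0.25 (half-sibs share one parent — one path of length 2: r = (1/2)^2 = 1/4).
r to a full sibling = 0.5 (full sibs share both parents — two paths of length 2: r = 2·(1/2)^2 = 1/2).
Summing one r·B term per recipient: 2·0.0625·0.357 + 3·0.125·0.237 + 2·0.25·0.306 + 4·0.5·0.32 = 0.9265.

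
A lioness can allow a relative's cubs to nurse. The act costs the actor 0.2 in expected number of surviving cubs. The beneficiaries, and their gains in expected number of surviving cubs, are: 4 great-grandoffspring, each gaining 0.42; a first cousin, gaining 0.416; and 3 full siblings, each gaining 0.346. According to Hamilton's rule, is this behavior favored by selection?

Hamilton's rule: the trait is favored when the sum of r·B over every recipient exceeds the actor's cost C.
r to a great-grandoffspring = 0.125 (three parent–offspring links: r = (1/2)^3 = 1/8).
r to a first cousin = 0.125 (first cousins share one grandparent pair — two paths of length 4: r = 2·(1/2)^4 = 1/8).
r to a full sibling = 0.5 (full sibs share both parents — two paths of length 2: r = 2·(1/2)^2 = 1/2).
Summing one r·B term per recipient: 4·0.125·0.42 + 1·0.125·0.416 + 3·0.5·0.346 = 0.781.
0.781 > 0.2: the indirect benefit exceeds the cost.

Yes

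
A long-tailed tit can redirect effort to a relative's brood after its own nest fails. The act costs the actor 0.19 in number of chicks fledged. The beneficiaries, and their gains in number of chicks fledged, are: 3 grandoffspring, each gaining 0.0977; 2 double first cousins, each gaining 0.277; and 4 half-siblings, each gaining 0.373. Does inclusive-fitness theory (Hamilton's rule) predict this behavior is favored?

Yes

Hamilton's rule: the trait is favored when the sum of r·B over every recipient exceeds the actor's cost C.
r to a grandoffspring = 1/4 (two parent–offspring links: r = (1/2)^2 = 1/4).
r to a double first cousin = 1/4 (double first cousins share both grandparent pairs — four paths of length 4: r = 4·(1/2)^4 = 1/4).
r to a half-sibling = 1/4 (half-sibs share one parent — one path of length 2: r = (1/2)^2 = 1/4).
Summing one r·B term per recipient: 3·0.25·0.0977 + 2·0.25·0.277 + 4·0.25·0.373 = 0.584775.
0.584775 > 0.19: the indirect benefit exceeds the cost.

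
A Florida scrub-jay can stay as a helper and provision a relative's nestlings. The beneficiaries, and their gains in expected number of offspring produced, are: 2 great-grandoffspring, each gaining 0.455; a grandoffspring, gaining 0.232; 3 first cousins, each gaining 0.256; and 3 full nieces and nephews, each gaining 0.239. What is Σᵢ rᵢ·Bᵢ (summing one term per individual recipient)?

0.447

r to a great-grandoffspring = 0.125 (three parent–offspring links: r = (1/2)^3 = 1/8).
r to a grandoffspring = 0.25 (two parent–offspring links: r = (1/2)^2 = 1/4).
r to a first cousin = 1/8 (first cousins share one grandparent pair — two paths of length 4: r = 2·(1/2)^4 = 1/8).
r to a full niece or nephew = 0.25 (full aunt/uncle↔niece/nephew: two paths of length 3 through the shared grandparent pair: r = 2·(1/2)^3 = 1/4).
Summing one r·B term per recipient: 2·0.125·0.455 + 1·0.25·0.232 + 3·0.125·0.256 + 3·0.25·0.239 = 0.447.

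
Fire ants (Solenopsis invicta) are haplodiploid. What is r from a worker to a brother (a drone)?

Her haploid brother carries none of their father's genes and a random half of their mother's genome; that half matches the maternal half of her own genome with probability 1/2: r = 1/2 · 1/2 = 1/4.

0.25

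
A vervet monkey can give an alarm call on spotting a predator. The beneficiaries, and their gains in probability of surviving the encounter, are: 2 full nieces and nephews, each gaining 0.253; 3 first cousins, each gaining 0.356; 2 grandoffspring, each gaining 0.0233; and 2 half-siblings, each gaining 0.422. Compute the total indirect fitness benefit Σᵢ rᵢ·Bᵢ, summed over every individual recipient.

0.48265

r to a full niece or nephew = 1/4 (full aunt/uncle↔niece/nephew: two paths of length 3 through the shared grandparent pair: r = 2·(1/2)^3 = 1/4).
r to a first cousin = 0.125 (first cousins share one grandparent pair — two paths of length 4: r = 2·(1/2)^4 = 1/8).
r to a grandoffspring = 1/4 (two parent–offspring links: r = (1/2)^2 = 1/4).
r to a half-sibling = 0.25 (half-sibs share one parent — one path of length 2: r = (1/2)^2 = 1/4).
Summing one r·B term per recipient: 2·0.25·0.253 + 3·0.125·0.356 + 2·0.25·0.0233 + 2·0.25·0.422 = 0.48265.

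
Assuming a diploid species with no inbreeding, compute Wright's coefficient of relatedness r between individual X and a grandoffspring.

0.25

Two parent–offspring links: r = (1/2)^2 = 1/4.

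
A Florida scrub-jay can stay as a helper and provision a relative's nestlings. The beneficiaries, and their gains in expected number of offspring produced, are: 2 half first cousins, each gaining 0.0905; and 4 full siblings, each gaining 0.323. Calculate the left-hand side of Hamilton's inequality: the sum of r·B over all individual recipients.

0.6573125

r to a half first cousin = 0.0625 (half first cousins share one grandparent — one path of length 4: r = (1/2)^4 = 1/16).
r to a full sibling = 0.5 (full sibs share both parents — two paths of length 2: r = 2·(1/2)^2 = 1/2).
Summing one r·B term per recipient: 2·0.0625·0.0905 + 4·0.5·0.323 = 0.6573125.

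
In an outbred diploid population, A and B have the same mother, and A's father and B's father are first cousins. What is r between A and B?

Independent pedigree routes through distinct common ancestors add.
A and B are related in two ways: half-sibs through their shared mother (r = 1/4) and second cousins through their fathers (r = 1/32).
r = 1/4 + 1/32 = 0.28125.

0.28125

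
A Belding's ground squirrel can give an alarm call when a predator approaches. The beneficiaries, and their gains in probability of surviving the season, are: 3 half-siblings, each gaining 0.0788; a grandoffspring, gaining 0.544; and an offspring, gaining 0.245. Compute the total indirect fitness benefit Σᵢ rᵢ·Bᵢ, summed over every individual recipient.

0.3176

r to a half-sibling = 1/4 (half-sibs share one parent — one path of length 2: r = (1/2)^2 = 1/4).
r to a grandoffspring = 0.25 (two parent–offspring links: r = (1/2)^2 = 1/4).
r to an offspring = 1/2 (one parent–offspring link: r = (1/2)^1 = 1/2).
Summing one r·B term per recipient: 3·0.25·0.0788 + 1·0.25·0.544 + 1·0.5·0.245 = 0.3176.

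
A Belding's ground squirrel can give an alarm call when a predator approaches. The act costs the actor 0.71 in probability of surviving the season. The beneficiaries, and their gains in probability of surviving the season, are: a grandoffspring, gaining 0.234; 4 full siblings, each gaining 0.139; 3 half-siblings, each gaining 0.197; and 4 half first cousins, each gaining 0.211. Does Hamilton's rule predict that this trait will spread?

No

Hamilton's rule: the trait is favored when the sum of r·B over every recipient exceeds the actor's cost C.
r to a grandoffspring = 0.25 (two parent–offspring links: r = (1/2)^2 = 1/4).
r to a full sibling = 0.5 (full sibs share both parents — two paths of length 2: r = 2·(1/2)^2 = 1/2).
r to a half-sibling = 0.25 (half-sibs share one parent — one path of length 2: r = (1/2)^2 = 1/4).
r to a half first cousin = 0.0625 (half first cousins share one grandparent — one path of length 4: r = (1/2)^4 = 1/16).
Summing one r·B term per recipient: 1·0.25·0.234 + 4·0.5·0.139 + 3·0.25·0.197 + 4·0.0625·0.211 = 0.537.
0.537 < 0.71: the indirect benefit is less than the cost.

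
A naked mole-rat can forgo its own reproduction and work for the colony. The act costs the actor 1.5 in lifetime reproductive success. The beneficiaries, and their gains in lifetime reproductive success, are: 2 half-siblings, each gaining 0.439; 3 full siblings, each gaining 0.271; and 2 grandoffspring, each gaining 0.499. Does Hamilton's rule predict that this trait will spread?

No

Hamilton's rule: the trait is favored when the sum of r·B over every recipient exceeds the actor's cost C.
r to a half-sibling = 1/4 (half-sibs share one parent — one path of length 2: r = (1/2)^2 = 1/4).
r to a full sibling = 0.5 (full sibs share both parents — two paths of length 2: r = 2·(1/2)^2 = 1/2).
r to a grandoffspring = 1/4 (two parent–offspring links: r = (1/2)^2 = 1/4).
Summing one r·B term per recipient: 2·0.25·0.439 + 3·0.5·0.271 + 2·0.25·0.499 = 0.8755.
0.8755 < 1.5: the indirect benefit is less than the cost.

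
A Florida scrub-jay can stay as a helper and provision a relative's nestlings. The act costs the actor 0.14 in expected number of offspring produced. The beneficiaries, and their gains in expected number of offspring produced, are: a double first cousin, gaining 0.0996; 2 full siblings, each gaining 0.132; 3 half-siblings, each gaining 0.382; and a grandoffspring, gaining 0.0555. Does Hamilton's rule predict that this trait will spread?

Hamilton's rule: the trait is favored when the sum of r·B over every recipient exceeds the actor's cost C.
r to a double first cousin = 0.25 (double first cousins share both grandparent pairs — four paths of length 4: r = 4·(1/2)^4 = 1/4).
r to a full sibling = 1/2 (full sibs share both parents — two paths of length 2: r = 2·(1/2)^2 = 1/2).
r to a half-sibling = 0.25 (half-sibs share one parent — one path of length 2: r = (1/2)^2 = 1/4).
r to a grandoffspring = 1/4 (two parent–offspring links: r = (1/2)^2 = 1/4).
Summing one r·B term per recipient: 1·0.25·0.0996 + 2·0.5·0.132 + 3·0.25·0.382 + 1·0.25·0.0555 = 0.457275.
0.457275 > 0.14: the indirect benefit exceeds the cost.

Yes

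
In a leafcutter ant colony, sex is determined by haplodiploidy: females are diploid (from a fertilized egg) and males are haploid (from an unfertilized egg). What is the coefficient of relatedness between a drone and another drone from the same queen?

Haploid brothers each carry a random half of the queen's diploid genome, so on average they share half: r = 1/2.

0.5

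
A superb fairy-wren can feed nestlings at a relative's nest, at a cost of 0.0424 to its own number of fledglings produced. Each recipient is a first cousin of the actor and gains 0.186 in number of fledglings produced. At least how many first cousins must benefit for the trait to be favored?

r to a first cousin = 1/8 (first cousins share one grandparent pair — two paths of length 4: r = 2·(1/2)^4 = 1/8).
Hamilton's rule: n·r·B > C  ⇒  n > C/(r·B) = 0.0424/(0.125·0.186) = 1.824.
The smallest integer exceeding 1.824 is 2.

2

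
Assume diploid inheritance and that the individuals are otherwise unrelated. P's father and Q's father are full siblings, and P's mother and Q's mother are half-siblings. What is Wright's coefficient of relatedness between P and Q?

Independent pedigree routes through distinct common ancestors add.
P and Q are related in two ways: first cousins through their fathers (r = 1/8) and half first cousins through their mothers (r = 1/16).
r = 1/8 + 1/16 = 0.1875.

0.1875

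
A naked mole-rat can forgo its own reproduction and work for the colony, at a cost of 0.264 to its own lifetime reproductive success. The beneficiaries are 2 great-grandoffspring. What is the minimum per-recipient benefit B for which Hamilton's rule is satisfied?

r to a great-grandoffspring = 1/8 (three parent–offspring links: r = (1/2)^3 = 1/8).
Hamilton's rule with n recipients of equal r: n·r·B > C, so B > C/(n·r) = 0.264/(2·0.125) = 1.056.

1.056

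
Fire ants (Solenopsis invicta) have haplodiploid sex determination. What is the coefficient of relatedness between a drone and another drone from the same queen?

0.5

Haploid brothers each carry a random half of the queen's diploid genome, so on average they share half: r = 1/2.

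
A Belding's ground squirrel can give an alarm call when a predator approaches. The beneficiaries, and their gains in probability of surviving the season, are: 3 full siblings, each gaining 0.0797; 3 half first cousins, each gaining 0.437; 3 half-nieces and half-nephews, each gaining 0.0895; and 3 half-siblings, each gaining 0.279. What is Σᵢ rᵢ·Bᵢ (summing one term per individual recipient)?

r to a full sibling = 1/2 (full sibs share both parents — two paths of length 2: r = 2·(1/2)^2 = 1/2).
r to a half first cousin = 0.0625 (half first cousins share one grandparent — one path of length 4: r = (1/2)^4 = 1/16).
r to a half-niece or half-nephew = 0.125 (half-aunt/uncle↔niece/nephew: one path of length 3: r = (1/2)^3 = 1/8).
r to a half-sibling = 1/4 (half-sibs share one parent — one path of length 2: r = (1/2)^2 = 1/4).
Summing one r·B term per recipient: 3·0.5·0.0797 + 3·0.0625·0.437 + 3·0.125·0.0895 + 3·0.25·0.279 = 0.4443.

0.4443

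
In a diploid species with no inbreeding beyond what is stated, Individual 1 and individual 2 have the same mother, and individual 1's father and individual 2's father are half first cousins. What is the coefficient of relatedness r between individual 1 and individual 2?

With two independent routes of shared ancestry, r is the sum of the two contributions.
Individual 1 and individual 2 are related in two ways: half-sibs through their shared mother (r = 1/4) and half second cousins through their fathers (r = 1/64).
r = 1/4 + 1/64 = 0.265625.

0.265625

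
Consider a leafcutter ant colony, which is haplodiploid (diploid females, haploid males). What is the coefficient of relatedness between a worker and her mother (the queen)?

0.5

One meiotic link between diploid queen and diploid daughter: r = 1/2.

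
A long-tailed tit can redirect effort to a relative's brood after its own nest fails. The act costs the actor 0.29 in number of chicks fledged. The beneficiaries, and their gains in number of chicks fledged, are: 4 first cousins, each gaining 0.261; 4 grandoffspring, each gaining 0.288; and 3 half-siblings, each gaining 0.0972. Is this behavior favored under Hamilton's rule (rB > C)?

Hamilton's rule: the trait is favored when the sum of r·B over every recipient exceeds the actor's cost C.
r to a first cousin = 1/8 (first cousins share one grandparent pair — two paths of length 4: r = 2·(1/2)^4 = 1/8).
r to a grandoffspring = 1/4 (two parent–offspring links: r = (1/2)^2 = 1/4).
r to a half-sibling = 1/4 (half-sibs share one parent — one path of length 2: r = (1/2)^2 = 1/4).
Summing one r·B term per recipient: 4·0.125·0.261 + 4·0.25·0.288 + 3·0.25·0.0972 = 0.4914.
0.4914 > 0.29: the indirect benefit exceeds the cost.

Yes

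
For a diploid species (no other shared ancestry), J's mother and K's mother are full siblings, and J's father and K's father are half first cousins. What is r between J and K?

0.140625

Wright's path rule: contributions from independent ancestry routes add.
J and K are related in two ways: first cousins through their mothers (r = 1/8) and half second cousins through their fathers (r = 1/64).
r = 1/8 + 1/64 = 0.140625.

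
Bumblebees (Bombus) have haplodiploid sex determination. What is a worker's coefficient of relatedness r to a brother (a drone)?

0.25

Her haploid brother carries none of their father's genes and a random half of their mother's genome; that half matches the maternal half of her own genome with probability 1/2: r = 1/2 · 1/2 = 1/4.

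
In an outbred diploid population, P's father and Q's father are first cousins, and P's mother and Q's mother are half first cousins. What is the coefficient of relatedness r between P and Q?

Independent pedigree routes through distinct common ancestors add.
P and Q are related in two ways: second cousins through their fathers (r = 1/32) and half second cousins through their mothers (r = 1/64).
r = 1/32 + 1/64 = 3/64 = 0.046875.

0.046875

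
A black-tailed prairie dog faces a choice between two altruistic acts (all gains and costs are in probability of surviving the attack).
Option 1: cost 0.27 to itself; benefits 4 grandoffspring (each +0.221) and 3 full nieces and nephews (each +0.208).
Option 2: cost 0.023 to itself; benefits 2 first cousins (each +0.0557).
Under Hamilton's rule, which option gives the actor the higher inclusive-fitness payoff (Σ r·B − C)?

Option 1: r to a grandoffspring = 0.25.
Option 1: r to a full niece or nephew = 0.25.
Option 1: Σ r·B − C = (4·0.25·0.221 + 3·0.25·0.208) − 0.27 = 0.107.
Option 2: r to a first cousin = 0.125.
Option 2: Σ r·B − C = (2·0.125·0.0557) − 0.023 = -0.009075.
Option 1 has the higher net inclusive-fitness payoff.

Option 1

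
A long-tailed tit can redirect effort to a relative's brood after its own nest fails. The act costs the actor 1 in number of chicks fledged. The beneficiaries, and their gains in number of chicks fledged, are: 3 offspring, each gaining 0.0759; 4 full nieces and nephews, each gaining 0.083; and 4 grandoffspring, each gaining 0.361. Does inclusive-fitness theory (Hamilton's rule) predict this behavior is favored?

Hamilton's rule: the trait is favored when the sum of r·B over every recipient exceeds the actor's cost C.
r to an offspring = 0.5 (one parent–offspring link: r = (1/2)^1 = 1/2).
r to a full niece or nephew = 1/4 (full aunt/uncle↔niece/nephew: two paths of length 3 through the shared grandparent pair: r = 2·(1/2)^3 = 1/4).
r to a grandoffspring = 1/4 (two parent–offspring links: r = (1/2)^2 = 1/4).
Summing one r·B term per recipient: 3·0.5·0.0759 + 4·0.25·0.083 + 4·0.25·0.361 = 0.55785.
0.55785 < 1: the indirect benefit is less than the cost.

No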